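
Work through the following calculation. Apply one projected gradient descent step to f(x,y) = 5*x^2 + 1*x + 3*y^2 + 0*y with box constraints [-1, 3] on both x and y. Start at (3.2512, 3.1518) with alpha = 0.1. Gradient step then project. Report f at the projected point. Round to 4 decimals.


Step 1: Compute gradient at (3.2512, 3.1518).
grad_x = 2*5*3.2512 + 1 = 33.512
grad_y = 2*3*3.1518 + 0 = 18.9108
Step 2: Gradient step.
x_raw = 3.2512 - 0.1*33.512 = -0.1
y_raw = 3.1518 - 0.1*18.9108 = 1.2607
Step 3: Project onto [-1, 3].
x_proj = clip(-0.1) = -0.1
y_proj = clip(1.2607) = 1.2607
Step 4: Evaluate f.
f(-0.1, 1.2607) = 4.7182


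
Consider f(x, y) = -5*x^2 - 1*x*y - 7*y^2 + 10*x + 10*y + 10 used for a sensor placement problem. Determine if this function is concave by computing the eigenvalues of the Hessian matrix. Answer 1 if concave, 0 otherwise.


The Hessian of f(x,y) = -5*x^2 - 1*x*y - 7*y^2 + 10*x + 10*y + 10 is:
H = [[-10, -1], [-1, -14]]
Trace = -10 - 14 = -24
Determinant = -10*-14 - (-1)^2 = 139
Discriminant = (-24)^2 - 4*139 = 20.0
Eigenvalues: lambda_1 = -14.2361, lambda_2 = -9.7639
The function is concave.

1


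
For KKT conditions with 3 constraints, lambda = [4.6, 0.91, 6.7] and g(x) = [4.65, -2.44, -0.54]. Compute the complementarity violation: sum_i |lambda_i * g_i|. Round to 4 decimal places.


KKT complementary slackness check:
lambda_1 * g_1 = 4.6 * 4.65 = 21.39
lambda_2 * g_2 = 0.91 * -2.44 = -2.2204
lambda_3 * g_3 = 6.7 * -0.54 = -3.618
Total violation = 21.39 + 2.2204 + 3.618 = 27.2284


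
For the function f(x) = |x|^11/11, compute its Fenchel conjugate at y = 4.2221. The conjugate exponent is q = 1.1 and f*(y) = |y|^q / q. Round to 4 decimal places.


The conjugate exponent q satisfies 1/p + 1/q = 1.
p = 11, so q = 11/(11 - 1) = 1.1
|y|^q = 4.2221^1.1 = 4.8762
f*(4.2221) = 4.8762 / 1.1 = 4.4329


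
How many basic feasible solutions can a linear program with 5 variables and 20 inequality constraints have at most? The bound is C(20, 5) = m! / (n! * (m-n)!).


Each vertex corresponds to some choice of n active constraints out of m, so the number of vertices is at most C(m, n) = m! / (n!(m-n)!).
m = 20, n = 5
Numerator: 20 * 19 * 18 * 17 * 16
Denominator: 5! = 120
C(20, 5) = 15504


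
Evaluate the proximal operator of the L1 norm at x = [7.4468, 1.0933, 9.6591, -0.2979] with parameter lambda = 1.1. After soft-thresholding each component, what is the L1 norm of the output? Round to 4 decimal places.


Soft-thresholding with lambda = 1.1:
prox(7.4468) = sign(7.4468)*max(|7.4468| - 1.1, 0) = 6.3468
prox(1.0933) = sign(1.0933)*max(|1.0933| - 1.1, 0) = 0.0
prox(9.6591) = sign(9.6591)*max(|9.6591| - 1.1, 0) = 8.5591
prox(-0.2979) = sign(-0.2979)*max(|-0.2979| - 1.1, 0) = 0.0
prox(x) = [6.3468, 0.0, 8.5591, 0.0]
||prox(x)||_1 = 6.3468 + 0.0 + 8.5591 + 0.0 = 14.9059


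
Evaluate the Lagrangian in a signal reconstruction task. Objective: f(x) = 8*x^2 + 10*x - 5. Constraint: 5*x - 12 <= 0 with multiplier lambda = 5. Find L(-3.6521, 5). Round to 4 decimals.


Step 1: Evaluate f(x).
f(-3.6521) = 8*(-3.6521)^2 + 10*(-3.6521) - 5 = 65.1817
Step 2: Evaluate g(x).
g(-3.6521) = 5*-3.6521 - 12 = -30.2605
Step 3: Compute Lagrangian.
L = 65.1817 + 5*-30.2605 = -86.1208


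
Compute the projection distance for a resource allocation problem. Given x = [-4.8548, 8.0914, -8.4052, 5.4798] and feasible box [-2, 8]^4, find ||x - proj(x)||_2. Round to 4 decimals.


Project each component onto [-2, 8].
clip(-4.8548) = -2.0, clip(8.0914) = 8.0, clip(-8.4052) = -2.0, clip(5.4798) = 5.4798
Projection = [-2.0, 8.0, -2.0, 5.4798]
Squared diffs: [8.1499, 0.0084, 41.0266, 0.0]
Distance = sqrt(49.1849) = 7.0132


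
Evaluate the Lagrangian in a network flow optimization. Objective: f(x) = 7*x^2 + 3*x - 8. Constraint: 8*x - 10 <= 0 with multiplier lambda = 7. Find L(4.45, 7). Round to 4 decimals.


Step 1: Evaluate f(x).
f(4.45) = 7*4.45^2 + 3*4.45 - 8 = 143.9675
Step 2: Evaluate g(x).
g(4.45) = 8*4.45 - 10 = 25.6
Step 3: Compute Lagrangian.
L = 143.9675 + 7*25.6 = 323.1675


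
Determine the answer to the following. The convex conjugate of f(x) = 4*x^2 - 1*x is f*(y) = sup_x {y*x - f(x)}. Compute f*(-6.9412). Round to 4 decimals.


f*(y) = sup_x {y*x - a*x^2 - b*x} = sup_x {(y-b)*x - a*x^2}
FOC: (y - b) - 2a*x = 0 => x* = (y - b)/(2a)
x* = (-6.9412 + 1)/(2*4) = -0.7427
f*(-6.9412) = (y-b)^2/(4a) = (-6.9412 + 1)^2/(4*4)
= 35.2979/16 = 2.2061


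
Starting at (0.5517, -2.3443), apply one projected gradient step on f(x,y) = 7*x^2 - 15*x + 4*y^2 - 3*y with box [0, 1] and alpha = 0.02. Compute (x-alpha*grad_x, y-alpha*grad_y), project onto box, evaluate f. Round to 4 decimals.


Step 1: Compute gradient at (0.5517, -2.3443).
grad_x = 2*7*0.5517 - 15 = -7.2762
grad_y = 2*4*-2.3443 - 3 = -21.7544
Step 2: Gradient step.
x_raw = 0.5517 - 0.02*-7.2762 = 0.6972
y_raw = -2.3443 - 0.02*-21.7544 = -1.9092
Step 3: Project onto [0, 1].
x_proj = clip(0.6972) = 0.6972
y_proj = clip(-1.9092) = 0.0
Step 4: Evaluate f.
f(0.6972, 0.0) = -7.0555


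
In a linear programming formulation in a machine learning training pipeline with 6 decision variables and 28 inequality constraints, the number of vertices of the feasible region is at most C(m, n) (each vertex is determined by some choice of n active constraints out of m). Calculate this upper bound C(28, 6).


Each vertex corresponds to some choice of n active constraints out of m, so the number of vertices is at most C(m, n) = m! / (n!(m-n)!).
m = 28, n = 6
Numerator: 28 * 27 * 26 * 25 * 24 * 23
Denominator: 6! = 720
C(28, 6) = 376740


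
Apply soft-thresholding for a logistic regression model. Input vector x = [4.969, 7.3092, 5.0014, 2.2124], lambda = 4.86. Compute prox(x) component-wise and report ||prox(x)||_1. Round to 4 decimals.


Soft-thresholding with lambda = 4.86:
prox(4.969) = sign(4.969)*max(|4.969| - 4.86, 0) = 0.109
prox(7.3092) = sign(7.3092)*max(|7.3092| - 4.86, 0) = 2.4492
prox(5.0014) = sign(5.0014)*max(|5.0014| - 4.86, 0) = 0.1414
prox(2.2124) = sign(2.2124)*max(|2.2124| - 4.86, 0) = 0.0
prox(x) = [0.109, 2.4492, 0.1414, 0.0]
||prox(x)||_1 = 0.109 + 2.4492 + 0.1414 + 0.0 = 2.6996


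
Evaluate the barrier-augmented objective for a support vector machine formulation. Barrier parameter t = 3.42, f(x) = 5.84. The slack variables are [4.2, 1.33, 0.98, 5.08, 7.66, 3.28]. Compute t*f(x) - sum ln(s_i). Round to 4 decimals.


Step 1: Compute log-barrier.
ln values: [1.4351, 0.2852, -0.0202, 1.6253, 2.036, 1.1878]
phi = -(1.4351 + 0.2852 - 0.0202 + 1.6253 + 2.036 + 1.1878) = -6.5492
Step 2: Compute augmented objective.
t*f(x) = 3.42*5.84 = 19.9728
Total = 19.9728 - 6.5492 = 13.4236


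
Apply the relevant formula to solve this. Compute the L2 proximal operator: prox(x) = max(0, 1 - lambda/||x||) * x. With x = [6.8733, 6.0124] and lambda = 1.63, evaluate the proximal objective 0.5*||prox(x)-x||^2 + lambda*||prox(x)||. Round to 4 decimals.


Step 1: Compute ||x||.
||x|| = 9.1319
Step 2: Compute scaling factor.
scale = max(0, 1 - 1.63/9.1319) = 0.8215
Step 3: prox(x) = [5.6464, 4.9392]
||prox(x)|| = 7.5019
Step 4: Proximal objective.
0.5*||prox-x||^2 = 1.3285
lambda*||prox|| = 12.2281
Total = 13.5565


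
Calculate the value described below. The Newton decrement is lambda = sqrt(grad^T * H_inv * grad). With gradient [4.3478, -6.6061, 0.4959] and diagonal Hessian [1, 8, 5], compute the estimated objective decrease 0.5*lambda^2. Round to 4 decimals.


Step 1: H is diagonal, so H^(-1) * g = [4.3478, -0.8258, 0.0992].
Step 2: g^T H^(-1) g = sum_i g_i^2 / H_ii
  = (4.3478)^2/1 + (-6.6061)^2/8 + (0.4959)^2/5
  = 18.9034 + 5.4551 + 0.0492 = 24.4076
Step 3: Objective decrease = 0.5 * g^T H^(-1) g = 12.2038


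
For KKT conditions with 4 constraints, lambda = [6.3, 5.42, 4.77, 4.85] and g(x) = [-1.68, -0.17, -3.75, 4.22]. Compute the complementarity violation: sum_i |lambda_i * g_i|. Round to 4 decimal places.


KKT complementary slackness check:
lambda_1 * g_1 = 6.3 * -1.68 = -10.584
lambda_2 * g_2 = 5.42 * -0.17 = -0.9214
lambda_3 * g_3 = 4.77 * -3.75 = -17.8875
lambda_4 * g_4 = 4.85 * 4.22 = 20.467
Total violation = 10.584 + 0.9214 + 17.8875 + 20.467 = 49.8599


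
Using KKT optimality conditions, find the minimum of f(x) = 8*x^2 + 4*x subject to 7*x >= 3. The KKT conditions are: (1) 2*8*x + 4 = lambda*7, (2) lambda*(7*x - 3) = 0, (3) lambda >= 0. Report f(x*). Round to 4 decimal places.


Step 1: Try lambda = 0 (constraint inactive).
x_unc = -4/(2*8) = -0.25
Check: 7*-0.25 = -1.75 < 3 -- violated!
Step 2: Constraint must be active: 7*x = 3
x* = 3/7 = 0.4286 (rounded; the exact value 3/7 is used below)
lambda = (2*8*(3/7) + 4)/7 = 1.551
Step 3: Compute optimal value.
f(x*) = 8*(3/7)^2 + 4*(3/7) = 3.1837


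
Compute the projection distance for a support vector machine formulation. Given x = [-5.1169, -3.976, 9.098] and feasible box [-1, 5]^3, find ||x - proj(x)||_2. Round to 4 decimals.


Project each component onto [-1, 5].
clip(-5.1169) = -1.0, clip(-3.976) = -1.0, clip(9.098) = 5.0
Projection = [-1.0, -1.0, 5.0]
Squared diffs: [16.9489, 8.8566, 16.7936]
Distance = sqrt(42.5991) = 6.5268


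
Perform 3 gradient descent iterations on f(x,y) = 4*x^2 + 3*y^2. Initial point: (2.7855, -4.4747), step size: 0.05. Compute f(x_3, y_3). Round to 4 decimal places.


Gradient descent on f(x,y) = 4*x^2 + 3*y^2.
Starting point: (2.7855, -4.4747), alpha = 0.05
Step 1: grad_x = 2*4*2.7855 = 22.284, grad_y = 2*3*-4.4747 = -26.8482
  x_1 = 2.7855 - 0.05*22.284 = 1.6713
  y_1 = -4.4747 - 0.05*-26.8482 = -3.1323
Step 2: grad_x = 2*4*1.6713 = 13.3704, grad_y = 2*3*-3.1323 = -18.7937
  x_2 = 1.6713 - 0.05*13.3704 = 1.0028
  y_2 = -3.1323 - 0.05*-18.7937 = -2.1926
Step 3: grad_x = 2*4*1.0028 = 8.0222, grad_y = 2*3*-2.1926 = -13.1556
  x_3 = 1.0028 - 0.05*8.0222 = 0.6017
  y_3 = -2.1926 - 0.05*-13.1556 = -1.5348
f(0.6017, -1.5348) = 4*0.6017^2 + 3*(-1.5348)^2 = 8.5151


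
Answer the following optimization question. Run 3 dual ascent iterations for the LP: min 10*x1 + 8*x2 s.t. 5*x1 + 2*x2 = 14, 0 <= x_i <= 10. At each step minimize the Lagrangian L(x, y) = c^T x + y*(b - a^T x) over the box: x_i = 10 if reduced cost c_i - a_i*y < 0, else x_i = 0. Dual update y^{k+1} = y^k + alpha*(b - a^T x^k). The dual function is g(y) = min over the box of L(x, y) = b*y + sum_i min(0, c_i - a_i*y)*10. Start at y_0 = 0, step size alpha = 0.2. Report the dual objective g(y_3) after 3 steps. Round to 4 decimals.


Dual ascent for LP: min 10*x1 + 8*x2, 5*x1 + 2*x2 = 14, 0 <= x_i <= 10
Step 1: y^k = 0.0, reduced costs: (10.0, 8.0)
  x^k = (0.0, 0.0), subgradient = b - a^T x = 14.0
  y^{k+1} = 0.0 + 0.2*14.0 = 2.8
Step 2: y^k = 2.8, reduced costs: (-4.0, 2.4)
  x^k = (10.0, 0.0), subgradient = b - a^T x = -36.0
  y^{k+1} = 2.8 + 0.2*-36.0 = -4.4
Step 3: y^k = -4.4, reduced costs: (32.0, 16.8)
  x^k = (0.0, 0.0), subgradient = b - a^T x = 14.0
  y^{k+1} = -4.4 + 0.2*14.0 = -1.6
Dual objective at y_3 = -1.6: reduced costs (18.0, 11.2), box minimizer x = (0.0, 0.0)
g(y_3) = b*y + (c1 - a1*y)*x1 + (c2 - a2*y)*x2 = 14*(-1.6) + 18.0*0.0 + 11.2*0.0 = -22.4 + 0.0 + 0.0 = -22.4


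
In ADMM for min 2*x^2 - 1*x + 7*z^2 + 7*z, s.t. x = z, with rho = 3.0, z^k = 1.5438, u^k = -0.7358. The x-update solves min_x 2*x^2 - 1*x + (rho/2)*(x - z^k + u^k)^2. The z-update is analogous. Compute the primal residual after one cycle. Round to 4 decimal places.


ADMM iteration with rho = 3.0, z^k = 1.5438, u^k = -0.7358
Step 1: x-update.
Minimize 2*x^2 - 1*x + (3.0/2)*(x - 1.5438 - 0.7358)^2
FOC: (2*2 + 3.0)*x = 1 + 3.0*(1.5438 + 0.7358)
x^{k+1} = 1.1198
Step 2: z-update.
Minimize 7*z^2 + 7*z + (3.0/2)*(1.1198 - z - 0.7358)^2
FOC: (2*7 + 3.0)*z = -7 + 3.0*(1.1198 - 0.7358)
z^{k+1} = -0.344
Step 3: u-update.
u^{k+1} = -0.7358 + 1.1198 + 0.344 = 0.728
Step 4: Primal residual = |1.1198 + 0.344| = 1.4638


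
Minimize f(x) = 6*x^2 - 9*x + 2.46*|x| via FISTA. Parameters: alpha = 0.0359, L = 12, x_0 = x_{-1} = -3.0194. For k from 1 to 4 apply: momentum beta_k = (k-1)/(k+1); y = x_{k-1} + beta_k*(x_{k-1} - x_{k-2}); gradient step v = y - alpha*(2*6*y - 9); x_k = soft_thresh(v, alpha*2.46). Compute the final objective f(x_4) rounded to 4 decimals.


FISTA on f(x) = 6*x^2 - 9*x + 2.46*|x|
L = 12, alpha = 0.0359
Iteration 1: beta = 0.0, y = -3.0194 + 0.0*(-3.0194 + 3.0194) = -3.0194
  grad(y) = -45.2328, v = y - alpha*grad = -1.3955
  prox(v) = soft_thresh(-1.3955, 0.0883) = -1.3072
Iteration 2: beta = 0.3333, y = -1.3072 + 0.3333*(-1.3072 + 3.0194) = -0.7365
  grad(y) = -17.8381, v = y - alpha*grad = -0.0961
  prox(v) = soft_thresh(-0.0961, 0.0883) = -0.0078
Iteration 3: beta = 0.5, y = -0.0078 + 0.5*(-0.0078 + 1.3072) = 0.6419
  grad(y) = -1.2971, v = y - alpha*grad = 0.6885
  prox(v) = soft_thresh(0.6885, 0.0883) = 0.6002
Iteration 4: beta = 0.6, y = 0.6002 + 0.6*(0.6002 + 0.0078) = 0.9649
  grad(y) = 2.5793, v = y - alpha*grad = 0.8723
  prox(v) = soft_thresh(0.8723, 0.0883) = 0.784
f(x_4) = 6*0.784^2 - 9*0.784 + 2.46*|0.784| = -1.4393


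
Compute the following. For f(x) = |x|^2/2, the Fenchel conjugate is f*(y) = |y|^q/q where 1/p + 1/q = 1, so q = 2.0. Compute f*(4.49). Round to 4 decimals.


The conjugate exponent q satisfies 1/p + 1/q = 1.
p = 2, so q = 2/(2 - 1) = 2.0
|y|^q = 4.49^2.0 = 20.1601
f*(4.49) = 20.1601 / 2.0 = 10.0801


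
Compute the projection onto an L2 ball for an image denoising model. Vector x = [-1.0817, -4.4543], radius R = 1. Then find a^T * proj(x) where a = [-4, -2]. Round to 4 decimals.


Step 1: Compute ||x|| (intermediates to 6 decimals).
||x|| = sqrt((-1.0817)^2 + (-4.4543)^2) = 4.583761
Step 2: Project.
Since ||x|| > R, scale = R/||x|| = 1/4.583761 = 0.218161, proj(x) = scale * x
proj(x) = [-0.235985, -0.971755]
Step 3: Dot product.
a^T * proj(x) = -4*(-0.235985) - 2*(-0.971755) = 2.8875


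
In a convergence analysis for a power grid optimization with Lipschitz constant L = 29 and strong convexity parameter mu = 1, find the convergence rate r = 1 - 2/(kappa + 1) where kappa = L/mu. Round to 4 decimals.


Step 1: Compute the condition number.
kappa = L/mu = 29/1 = 29.0
Step 2: Compute the convergence rate.
r = 1 - 2/(kappa + 1) = 1 - 2*mu/(L + mu) = (L - mu)/(L + mu) = 28/30 = 0.9333


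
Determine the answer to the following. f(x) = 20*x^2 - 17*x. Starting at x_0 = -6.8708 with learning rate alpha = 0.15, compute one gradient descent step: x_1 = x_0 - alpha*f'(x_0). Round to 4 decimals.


We compute the gradient at x_0 and apply the update.
f'(x) = 40*x - 17
f'(-6.8708) = 40*-6.8708 - 17 = -291.832
x_1 = -6.8708 - 0.15*-291.832 = 36.904


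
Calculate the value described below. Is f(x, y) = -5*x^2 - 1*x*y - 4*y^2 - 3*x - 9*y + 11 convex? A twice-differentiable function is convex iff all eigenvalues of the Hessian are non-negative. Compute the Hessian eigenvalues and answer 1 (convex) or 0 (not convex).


The Hessian of f(x,y) = -5*x^2 - 1*x*y - 4*y^2 - 3*x - 9*y + 11 is:
H = [[-10, -1], [-1, -8]]
Trace = -10 - 8 = -18
Determinant = -10*-8 - (-1)^2 = 79
Discriminant = (-18)^2 - 4*79 = 8.0
Eigenvalues: lambda_1 = -10.4142, lambda_2 = -7.5858
The function is not convex.

0


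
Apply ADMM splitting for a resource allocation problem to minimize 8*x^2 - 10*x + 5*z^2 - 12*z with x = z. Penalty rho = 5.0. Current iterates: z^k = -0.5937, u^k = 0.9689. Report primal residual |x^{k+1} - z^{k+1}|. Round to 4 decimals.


ADMM iteration with rho = 5.0, z^k = -0.5937, u^k = 0.9689
Step 1: x-update.
Minimize 8*x^2 - 10*x + (5.0/2)*(x + 0.5937 + 0.9689)^2
FOC: (2*8 + 5.0)*x = 10 + 5.0*(-0.5937 - 0.9689)
x^{k+1} = 0.1041
Step 2: z-update.
Minimize 5*z^2 - 12*z + (5.0/2)*(0.1041 - z + 0.9689)^2
FOC: (2*5 + 5.0)*z = 12 + 5.0*(0.1041 + 0.9689)
z^{k+1} = 1.1577
Step 3: u-update.
u^{k+1} = 0.9689 + 0.1041 - 1.1577 = -0.0846
Step 4: Primal residual = |0.1041 - 1.1577| = 1.0535


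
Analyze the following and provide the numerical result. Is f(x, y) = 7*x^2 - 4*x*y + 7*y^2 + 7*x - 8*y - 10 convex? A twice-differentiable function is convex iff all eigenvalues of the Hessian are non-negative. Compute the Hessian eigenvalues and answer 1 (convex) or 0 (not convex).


The Hessian of f(x,y) = 7*x^2 - 4*x*y + 7*y^2 + 7*x - 8*y - 10 is:
H = [[14, -4], [-4, 14]]
Trace = 14 + 14 = 28
Determinant = 14*14 - (-4)^2 = 180
Discriminant = (28)^2 - 4*180 = 64.0
Eigenvalues: lambda_1 = 10.0, lambda_2 = 18.0
The function is convex.

1


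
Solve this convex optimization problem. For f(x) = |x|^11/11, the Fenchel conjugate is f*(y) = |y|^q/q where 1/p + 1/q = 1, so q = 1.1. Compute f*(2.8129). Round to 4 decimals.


The conjugate exponent q satisfies 1/p + 1/q = 1.
p = 11, so q = 11/(11 - 1) = 1.1
|y|^q = 2.8129^1.1 = 3.1194
f*(2.8129) = 3.1194 / 1.1 = 2.8358


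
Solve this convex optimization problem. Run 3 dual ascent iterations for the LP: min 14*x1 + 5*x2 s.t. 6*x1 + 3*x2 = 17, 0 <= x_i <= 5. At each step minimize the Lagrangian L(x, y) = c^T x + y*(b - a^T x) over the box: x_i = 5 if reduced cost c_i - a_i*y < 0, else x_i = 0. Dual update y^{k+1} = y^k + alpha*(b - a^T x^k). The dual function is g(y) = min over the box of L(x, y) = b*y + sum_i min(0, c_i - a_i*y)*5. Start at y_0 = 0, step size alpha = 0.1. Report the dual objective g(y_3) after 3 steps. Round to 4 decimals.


Dual ascent for LP: min 14*x1 + 5*x2, 6*x1 + 3*x2 = 17, 0 <= x_i <= 5
Step 1: y^k = 0.0, reduced costs: (14.0, 5.0)
  x^k = (0.0, 0.0), subgradient = b - a^T x = 17.0
  y^{k+1} = 0.0 + 0.1*17.0 = 1.7
Step 2: y^k = 1.7, reduced costs: (3.8, -0.1)
  x^k = (0.0, 5.0), subgradient = b - a^T x = 2.0
  y^{k+1} = 1.7 + 0.1*2.0 = 1.9
Step 3: y^k = 1.9, reduced costs: (2.6, -0.7)
  x^k = (0.0, 5.0), subgradient = b - a^T x = 2.0
  y^{k+1} = 1.9 + 0.1*2.0 = 2.1
Dual objective at y_3 = 2.1: reduced costs (1.4, -1.3), box minimizer x = (0.0, 5.0)
g(y_3) = b*y + (c1 - a1*y)*x1 + (c2 - a2*y)*x2 = 17*2.1 + 1.4*0.0 + (-1.3)*5.0 = 35.7 + 0.0 - 6.5 = 29.2


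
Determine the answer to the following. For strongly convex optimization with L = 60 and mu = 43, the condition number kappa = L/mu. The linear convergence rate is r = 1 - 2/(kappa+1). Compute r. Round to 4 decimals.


Step 1: Compute the condition number.
kappa = L/mu = 60/43 = 1.3953
Step 2: Compute the convergence rate.
r = 1 - 2/(kappa + 1) = 1 - 2*mu/(L + mu) = (L - mu)/(L + mu) = 17/103 = 0.165


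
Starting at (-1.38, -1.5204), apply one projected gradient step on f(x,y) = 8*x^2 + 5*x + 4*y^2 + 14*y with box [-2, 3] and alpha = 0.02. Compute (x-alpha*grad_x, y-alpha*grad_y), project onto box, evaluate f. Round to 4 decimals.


Step 1: Compute gradient at (-1.38, -1.5204).
grad_x = 2*8*-1.38 + 5 = -17.08
grad_y = 2*4*-1.5204 + 14 = 1.8368
Step 2: Gradient step.
x_raw = -1.38 - 0.02*-17.08 = -1.0384
y_raw = -1.5204 - 0.02*1.8368 = -1.5571
Step 3: Project onto [-2, 3].
x_proj = clip(-1.0384) = -1.0384
y_proj = clip(-1.5571) = -1.5571
Step 4: Evaluate f.
f(-1.0384, -1.5571) = -8.667


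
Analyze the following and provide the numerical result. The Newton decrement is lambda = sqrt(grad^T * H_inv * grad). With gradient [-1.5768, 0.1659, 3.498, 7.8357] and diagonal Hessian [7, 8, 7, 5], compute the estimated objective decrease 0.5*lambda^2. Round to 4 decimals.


Step 1: H is diagonal, so H^(-1) * g = [-0.2253, 0.0207, 0.4997, 1.5671].
Step 2: g^T H^(-1) g = sum_i g_i^2 / H_ii
  = (-1.5768)^2/7 + (0.1659)^2/8 + (3.498)^2/7 + (7.8357)^2/5
  = 0.3552 + 0.0034 + 1.748 + 12.2796 = 14.3863
Step 3: Objective decrease = 0.5 * g^T H^(-1) g = 7.1931


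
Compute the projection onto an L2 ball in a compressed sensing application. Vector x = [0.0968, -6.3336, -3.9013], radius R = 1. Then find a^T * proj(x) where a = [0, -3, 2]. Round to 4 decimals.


Step 1: Compute ||x|| (intermediates to 6 decimals).
||x|| = sqrt(0.0968^2 + (-6.3336)^2 + (-3.9013)^2) = 7.439355
Step 2: Project.
Since ||x|| > R, scale = R/||x|| = 1/7.439355 = 0.13442, proj(x) = scale * x
proj(x) = [0.013012, -0.851363, -0.524413]
Step 3: Dot product.
a^T * proj(x) = 0*0.013012 - 3*(-0.851363) + 2*(-0.524413) = 1.5053


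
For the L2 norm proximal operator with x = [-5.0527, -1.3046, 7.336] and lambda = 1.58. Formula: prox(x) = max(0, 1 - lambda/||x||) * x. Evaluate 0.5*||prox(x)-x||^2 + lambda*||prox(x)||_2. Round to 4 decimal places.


Step 1: Compute ||x||.
||x|| = 9.0027
Step 2: Compute scaling factor.
scale = max(0, 1 - 1.58/9.0027) = 0.8245
Step 3: prox(x) = [-4.1659, -1.0756, 6.0485]
||prox(x)|| = 7.4227
Step 4: Proximal objective.
0.5*||prox-x||^2 = 1.2482
lambda*||prox|| = 11.7279
Total = 12.9761


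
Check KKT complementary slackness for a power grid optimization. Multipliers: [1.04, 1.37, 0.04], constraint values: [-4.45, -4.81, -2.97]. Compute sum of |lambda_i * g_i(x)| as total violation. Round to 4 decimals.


KKT complementary slackness check:
lambda_1 * g_1 = 1.04 * -4.45 = -4.628
lambda_2 * g_2 = 1.37 * -4.81 = -6.5897
lambda_3 * g_3 = 0.04 * -2.97 = -0.1188
Total violation = 4.628 + 6.5897 + 0.1188 = 11.3365


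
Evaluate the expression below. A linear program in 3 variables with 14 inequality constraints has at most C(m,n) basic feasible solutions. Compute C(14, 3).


Each vertex corresponds to some choice of n active constraints out of m, so the number of vertices is at most C(m, n) = m! / (n!(m-n)!).
m = 14, n = 3
Numerator: 14 * 13 * 12
Denominator: 3! = 6
C(14, 3) = 364


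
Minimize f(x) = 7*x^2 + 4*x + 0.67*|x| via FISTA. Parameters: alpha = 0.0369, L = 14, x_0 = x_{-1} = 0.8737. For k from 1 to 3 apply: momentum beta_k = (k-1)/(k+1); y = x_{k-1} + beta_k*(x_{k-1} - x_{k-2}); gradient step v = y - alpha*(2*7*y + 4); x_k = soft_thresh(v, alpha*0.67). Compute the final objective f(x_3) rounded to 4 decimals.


FISTA on f(x) = 7*x^2 + 4*x + 0.67*|x|
L = 14, alpha = 0.0369
Iteration 1: beta = 0.0, y = 0.8737 + 0.0*(0.8737 - 0.8737) = 0.8737
  grad(y) = 16.2318, v = y - alpha*grad = 0.2747
  prox(v) = soft_thresh(0.2747, 0.0247) = 0.25
Iteration 2: beta = 0.3333, y = 0.25 + 0.3333*(0.25 - 0.8737) = 0.0421
  grad(y) = 4.5898, v = y - alpha*grad = -0.1272
  prox(v) = soft_thresh(-0.1272, 0.0247) = -0.1025
Iteration 3: beta = 0.5, y = -0.1025 + 0.5*(-0.1025 - 0.25) = -0.2788
  grad(y) = 0.0971, v = y - alpha*grad = -0.2824
  prox(v) = soft_thresh(-0.2824, 0.0247) = -0.2576
f(x_3) = 7*(-0.2576)^2 + 4*(-0.2576) + 0.67*|-0.2576| = -0.3933


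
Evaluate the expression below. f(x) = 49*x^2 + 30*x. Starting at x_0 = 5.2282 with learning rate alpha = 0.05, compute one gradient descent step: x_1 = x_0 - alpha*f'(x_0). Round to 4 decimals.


We compute the gradient at x_0 and apply the update.
f'(x) = 98*x + 30
f'(5.2282) = 98*5.2282 + 30 = 542.3636
x_1 = 5.2282 - 0.05*542.3636 = -21.89


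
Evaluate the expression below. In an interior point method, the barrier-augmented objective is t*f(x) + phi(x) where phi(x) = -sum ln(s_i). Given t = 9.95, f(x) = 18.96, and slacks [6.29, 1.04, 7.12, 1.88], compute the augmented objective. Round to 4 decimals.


Step 1: Compute log-barrier.
ln values: [1.839, 0.0392, 1.9629, 0.6313]
phi = -(1.839 + 0.0392 + 1.9629 + 0.6313) = -4.4724
Step 2: Compute augmented objective.
t*f(x) = 9.95*18.96 = 188.652
Total = 188.652 - 4.4724 = 184.1796


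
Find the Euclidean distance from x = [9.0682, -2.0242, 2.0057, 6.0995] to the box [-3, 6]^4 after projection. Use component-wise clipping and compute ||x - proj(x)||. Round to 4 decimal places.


Project each component onto [-3, 6].
clip(9.0682) = 6.0, clip(-2.0242) = -2.0242, clip(2.0057) = 2.0057, clip(6.0995) = 6.0
Projection = [6.0, -2.0242, 2.0057, 6.0]
Squared diffs: [9.4139, 0.0, 0.0, 0.0099]
Distance = sqrt(9.4238) = 3.0698


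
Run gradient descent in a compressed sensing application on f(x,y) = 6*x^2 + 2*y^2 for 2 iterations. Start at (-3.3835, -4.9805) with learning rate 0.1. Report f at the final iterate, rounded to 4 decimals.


Gradient descent on f(x,y) = 6*x^2 + 2*y^2.
Starting point: (-3.3835, -4.9805), alpha = 0.1
Step 1: grad_x = 2*6*-3.3835 = -40.602, grad_y = 2*2*-4.9805 = -19.922
  x_1 = -3.3835 - 0.1*-40.602 = 0.6767
  y_1 = -4.9805 - 0.1*-19.922 = -2.9883
Step 2: grad_x = 2*6*0.6767 = 8.1204, grad_y = 2*2*-2.9883 = -11.9532
  x_2 = 0.6767 - 0.1*8.1204 = -0.1353
  y_2 = -2.9883 - 0.1*-11.9532 = -1.793
f(-0.1353, -1.793) = 6*(-0.1353)^2 + 2*(-1.793)^2 = 6.5395


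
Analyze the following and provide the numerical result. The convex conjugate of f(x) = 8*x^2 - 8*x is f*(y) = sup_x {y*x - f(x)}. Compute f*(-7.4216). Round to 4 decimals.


f*(y) = sup_x {y*x - a*x^2 - b*x} = sup_x {(y-b)*x - a*x^2}
FOC: (y - b) - 2a*x = 0 => x* = (y - b)/(2a)
x* = (-7.4216 + 8)/(2*8) = 0.0362
f*(-7.4216) = (y-b)^2/(4a) = (-7.4216 + 8)^2/(4*8)
= 0.3345/32 = 0.0105


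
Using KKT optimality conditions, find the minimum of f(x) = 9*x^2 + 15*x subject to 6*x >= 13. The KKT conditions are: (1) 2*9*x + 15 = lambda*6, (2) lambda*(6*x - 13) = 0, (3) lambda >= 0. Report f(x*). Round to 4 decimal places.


Step 1: Try lambda = 0 (constraint inactive).
x_unc = -15/(2*9) = -0.8333
Check: 6*-0.8333 = -4.9998 < 13 -- violated!
Step 2: Constraint must be active: 6*x = 13
x* = 13/6 = 2.1667 (rounded; the exact value 13/6 is used below)
lambda = (2*9*(13/6) + 15)/6 = 9.0
Step 3: Compute optimal value.
f(x*) = 9*(13/6)^2 + 15*(13/6) = 74.75


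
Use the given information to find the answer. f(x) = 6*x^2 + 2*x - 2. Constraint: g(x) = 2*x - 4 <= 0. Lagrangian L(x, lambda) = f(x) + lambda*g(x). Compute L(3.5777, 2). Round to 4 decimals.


Step 1: Evaluate f(x).
f(3.5777) = 6*3.5777^2 + 2*3.5777 - 2 = 81.955
Step 2: Evaluate g(x).
g(3.5777) = 2*3.5777 - 4 = 3.1554
Step 3: Compute Lagrangian.
L = 81.955 + 2*3.1554 = 88.2658


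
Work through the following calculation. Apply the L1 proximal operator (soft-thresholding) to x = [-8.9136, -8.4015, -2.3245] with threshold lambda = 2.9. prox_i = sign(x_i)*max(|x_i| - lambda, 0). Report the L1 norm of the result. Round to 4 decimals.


Soft-thresholding with lambda = 2.9:
prox(-8.9136) = sign(-8.9136)*max(|-8.9136| - 2.9, 0) = -6.0136
prox(-8.4015) = sign(-8.4015)*max(|-8.4015| - 2.9, 0) = -5.5015
prox(-2.3245) = sign(-2.3245)*max(|-2.3245| - 2.9, 0) = 0.0
prox(x) = [-6.0136, -5.5015, 0.0]
||prox(x)||_1 = 6.0136 + 5.5015 + 0.0 = 11.5151


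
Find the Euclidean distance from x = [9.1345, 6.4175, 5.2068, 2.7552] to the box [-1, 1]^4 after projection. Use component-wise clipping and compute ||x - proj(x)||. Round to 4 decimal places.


Project each component onto [-1, 1].
clip(9.1345) = 1.0, clip(6.4175) = 1.0, clip(5.2068) = 1.0, clip(2.7552) = 1.0
Projection = [1.0, 1.0, 1.0, 1.0]
Squared diffs: [66.1701, 29.3493, 17.6972, 3.0807]
Distance = sqrt(116.2973) = 10.7841


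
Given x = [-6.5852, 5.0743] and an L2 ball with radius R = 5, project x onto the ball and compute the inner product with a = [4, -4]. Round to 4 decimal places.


Step 1: Compute ||x|| (intermediates to 6 decimals).
||x|| = sqrt((-6.5852)^2 + 5.0743^2) = 8.313446
Step 2: Project.
Since ||x|| > R, scale = R/||x|| = 5/8.313446 = 0.601435, proj(x) = scale * x
proj(x) = [-3.96057, 3.051862]
Step 3: Dot product.
a^T * proj(x) = 4*(-3.96057) - 4*3.051862 = -28.0497


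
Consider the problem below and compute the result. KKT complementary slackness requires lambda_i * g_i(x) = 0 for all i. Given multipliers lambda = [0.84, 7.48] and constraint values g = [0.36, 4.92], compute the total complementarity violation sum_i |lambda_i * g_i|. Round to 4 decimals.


KKT complementary slackness check:
lambda_1 * g_1 = 0.84 * 0.36 = 0.3024
lambda_2 * g_2 = 7.48 * 4.92 = 36.8016
Total violation = 0.3024 + 36.8016 = 37.104


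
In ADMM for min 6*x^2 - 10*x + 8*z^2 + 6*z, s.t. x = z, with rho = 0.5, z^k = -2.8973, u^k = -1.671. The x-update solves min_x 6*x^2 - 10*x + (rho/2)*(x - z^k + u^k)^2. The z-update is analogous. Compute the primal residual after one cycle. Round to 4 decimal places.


ADMM iteration with rho = 0.5, z^k = -2.8973, u^k = -1.671
Step 1: x-update.
Minimize 6*x^2 - 10*x + (0.5/2)*(x + 2.8973 - 1.671)^2
FOC: (2*6 + 0.5)*x = 10 + 0.5*(-2.8973 + 1.671)
x^{k+1} = 0.7509
Step 2: z-update.
Minimize 8*z^2 + 6*z + (0.5/2)*(0.7509 - z - 1.671)^2
FOC: (2*8 + 0.5)*z = -6 + 0.5*(0.7509 - 1.671)
z^{k+1} = -0.3915
Step 3: u-update.
u^{k+1} = -1.671 + 0.7509 + 0.3915 = -0.5285
Step 4: Primal residual = |0.7509 + 0.3915| = 1.1425


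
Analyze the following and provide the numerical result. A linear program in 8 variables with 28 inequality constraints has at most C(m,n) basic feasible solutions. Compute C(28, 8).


Each vertex corresponds to some choice of n active constraints out of m, so the number of vertices is at most C(m, n) = m! / (n!(m-n)!).
m = 28, n = 8
Numerator: 28 * 27 * 26 * 25 * 24 * 23 * 22 * 21
Denominator: 8! = 40320
C(28, 8) = 3108105


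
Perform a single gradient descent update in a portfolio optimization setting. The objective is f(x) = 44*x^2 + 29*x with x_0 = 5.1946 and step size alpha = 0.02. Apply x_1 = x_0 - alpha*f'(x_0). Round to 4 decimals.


We compute the gradient at x_0 and apply the update.
f'(x) = 88*x + 29
f'(5.1946) = 88*5.1946 + 29 = 486.1248
x_1 = 5.1946 - 0.02*486.1248 = -4.5279


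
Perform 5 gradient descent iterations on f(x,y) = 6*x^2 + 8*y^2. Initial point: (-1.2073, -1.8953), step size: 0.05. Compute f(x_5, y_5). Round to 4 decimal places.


Gradient descent on f(x,y) = 6*x^2 + 8*y^2.
Starting point: (-1.2073, -1.8953), alpha = 0.05
Step 1: grad_x = 2*6*-1.2073 = -14.4876, grad_y = 2*8*-1.8953 = -30.3248
  x_1 = -1.2073 - 0.05*-14.4876 = -0.4829
  y_1 = -1.8953 - 0.05*-30.3248 = -0.3791
Step 2: grad_x = 2*6*-0.4829 = -5.795, grad_y = 2*8*-0.3791 = -6.065
  x_2 = -0.4829 - 0.05*-5.795 = -0.1932
  y_2 = -0.3791 - 0.05*-6.065 = -0.0758
Step 3: grad_x = 2*6*-0.1932 = -2.318, grad_y = 2*8*-0.0758 = -1.213
  x_3 = -0.1932 - 0.05*-2.318 = -0.0773
  y_3 = -0.0758 - 0.05*-1.213 = -0.0152
Step 4: grad_x = 2*6*-0.0773 = -0.9272, grad_y = 2*8*-0.0152 = -0.2426
  x_4 = -0.0773 - 0.05*-0.9272 = -0.0309
  y_4 = -0.0152 - 0.05*-0.2426 = -0.003
Step 5: grad_x = 2*6*-0.0309 = -0.3709, grad_y = 2*8*-0.003 = -0.0485
  x_5 = -0.0309 - 0.05*-0.3709 = -0.0124
  y_5 = -0.003 - 0.05*-0.0485 = -0.0006
f(-0.0124, -0.0006) = 6*(-0.0124)^2 + 8*(-0.0006)^2 = 0.0009


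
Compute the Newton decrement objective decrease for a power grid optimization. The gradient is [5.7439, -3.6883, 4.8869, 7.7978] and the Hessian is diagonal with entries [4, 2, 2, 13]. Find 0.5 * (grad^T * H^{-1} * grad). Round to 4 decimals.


Step 1: H is diagonal, so H^(-1) * g = [1.436, -1.8442, 2.4435, 0.5998].
Step 2: g^T H^(-1) g = sum_i g_i^2 / H_ii
  = (5.7439)^2/4 + (-3.6883)^2/2 + (4.8869)^2/2 + (7.7978)^2/13
  = 8.2481 + 6.8018 + 11.9409 + 4.6774 = 31.6681
Step 3: Objective decrease = 0.5 * g^T H^(-1) g = 15.8341


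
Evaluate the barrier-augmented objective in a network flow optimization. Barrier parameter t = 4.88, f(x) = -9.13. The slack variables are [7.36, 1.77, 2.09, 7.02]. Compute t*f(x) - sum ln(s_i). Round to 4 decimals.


Step 1: Compute log-barrier.
ln values: [1.9961, 0.571, 0.7372, 1.9488]
phi = -(1.9961 + 0.571 + 0.7372 + 1.9488) = -5.253
Step 2: Compute augmented objective.
t*f(x) = 4.88*-9.13 = -44.5544
Total = -44.5544 - 5.253 = -49.8074


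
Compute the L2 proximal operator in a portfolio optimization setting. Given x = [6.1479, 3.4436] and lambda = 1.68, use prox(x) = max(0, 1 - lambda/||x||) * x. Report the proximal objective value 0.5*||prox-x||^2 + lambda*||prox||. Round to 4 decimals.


Step 1: Compute ||x||.
||x|| = 7.0466
Step 2: Compute scaling factor.
scale = max(0, 1 - 1.68/7.0466) = 0.7616
Step 3: prox(x) = [4.6822, 2.6226]
||prox(x)|| = 5.3666
Step 4: Proximal objective.
0.5*||prox-x||^2 = 1.4112
lambda*||prox|| = 9.0159
Total = 10.4271


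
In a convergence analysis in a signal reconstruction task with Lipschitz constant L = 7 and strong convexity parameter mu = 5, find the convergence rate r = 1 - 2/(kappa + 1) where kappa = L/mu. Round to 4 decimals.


Step 1: Compute the condition number.
kappa = L/mu = 7/5 = 1.4
Step 2: Compute the convergence rate.
r = 1 - 2/(kappa + 1) = 1 - 2*mu/(L + mu) = (L - mu)/(L + mu) = 2/12 = 0.1667


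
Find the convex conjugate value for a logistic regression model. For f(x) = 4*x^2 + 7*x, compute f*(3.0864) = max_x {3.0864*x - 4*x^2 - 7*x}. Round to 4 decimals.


f*(y) = sup_x {y*x - a*x^2 - b*x} = sup_x {(y-b)*x - a*x^2}
FOC: (y - b) - 2a*x = 0 => x* = (y - b)/(2a)
x* = (3.0864 - 7)/(2*4) = -0.4892
f*(3.0864) = (y-b)^2/(4a) = (3.0864 - 7)^2/(4*4)
= 15.3163/16 = 0.9573


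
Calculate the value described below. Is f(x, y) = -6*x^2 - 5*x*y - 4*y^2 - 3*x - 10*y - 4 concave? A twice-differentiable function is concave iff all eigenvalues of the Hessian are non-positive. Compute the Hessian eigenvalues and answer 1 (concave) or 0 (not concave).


The Hessian of f(x,y) = -6*x^2 - 5*x*y - 4*y^2 - 3*x - 10*y - 4 is:
H = [[-12, -5], [-5, -8]]
Trace = -12 - 8 = -20
Determinant = -12*-8 - (-5)^2 = 71
Discriminant = (-20)^2 - 4*71 = 116.0
Eigenvalues: lambda_1 = -15.3852, lambda_2 = -4.6148
The function is concave.

1


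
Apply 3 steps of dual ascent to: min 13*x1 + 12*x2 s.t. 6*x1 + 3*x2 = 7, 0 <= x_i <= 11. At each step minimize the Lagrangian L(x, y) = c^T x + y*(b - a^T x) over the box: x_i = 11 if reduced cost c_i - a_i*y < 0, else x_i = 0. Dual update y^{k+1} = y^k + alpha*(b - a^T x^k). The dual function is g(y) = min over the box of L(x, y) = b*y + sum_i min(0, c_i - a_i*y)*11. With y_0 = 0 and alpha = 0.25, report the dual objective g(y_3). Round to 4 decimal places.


Dual ascent for LP: min 13*x1 + 12*x2, 6*x1 + 3*x2 = 7, 0 <= x_i <= 11
Step 1: y^k = 0.0, reduced costs: (13.0, 12.0)
  x^k = (0.0, 0.0), subgradient = b - a^T x = 7.0
  y^{k+1} = 0.0 + 0.25*7.0 = 1.75
Step 2: y^k = 1.75, reduced costs: (2.5, 6.75)
  x^k = (0.0, 0.0), subgradient = b - a^T x = 7.0
  y^{k+1} = 1.75 + 0.25*7.0 = 3.5
Step 3: y^k = 3.5, reduced costs: (-8.0, 1.5)
  x^k = (11.0, 0.0), subgradient = b - a^T x = -59.0
  y^{k+1} = 3.5 + 0.25*-59.0 = -11.25
Dual objective at y_3 = -11.25: reduced costs (80.5, 45.75), box minimizer x = (0.0, 0.0)
g(y_3) = b*y + (c1 - a1*y)*x1 + (c2 - a2*y)*x2 = 7*(-11.25) + 80.5*0.0 + 45.75*0.0 = -78.75 + 0.0 + 0.0 = -78.75


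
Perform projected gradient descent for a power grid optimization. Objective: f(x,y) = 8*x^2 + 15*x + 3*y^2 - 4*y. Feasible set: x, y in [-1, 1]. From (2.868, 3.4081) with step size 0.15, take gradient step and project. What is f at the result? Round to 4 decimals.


Step 1: Compute gradient at (2.868, 3.4081).
grad_x = 2*8*2.868 + 15 = 60.888
grad_y = 2*3*3.4081 - 4 = 16.4486
Step 2: Gradient step.
x_raw = 2.868 - 0.15*60.888 = -6.2652
y_raw = 3.4081 - 0.15*16.4486 = 0.9408
Step 3: Project onto [-1, 1].
x_proj = clip(-6.2652) = -1.0
y_proj = clip(0.9408) = 0.9408
Step 4: Evaluate f.
f(-1.0, 0.9408) = -8.1079


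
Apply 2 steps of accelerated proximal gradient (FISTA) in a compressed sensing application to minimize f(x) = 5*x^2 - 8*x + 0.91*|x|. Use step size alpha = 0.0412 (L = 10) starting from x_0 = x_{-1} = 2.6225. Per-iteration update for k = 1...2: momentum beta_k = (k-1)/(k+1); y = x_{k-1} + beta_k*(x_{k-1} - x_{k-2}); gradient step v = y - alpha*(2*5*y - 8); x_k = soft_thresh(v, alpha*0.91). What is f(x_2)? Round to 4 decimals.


FISTA on f(x) = 5*x^2 - 8*x + 0.91*|x|
L = 10, alpha = 0.0412
Iteration 1: beta = 0.0, y = 2.6225 + 0.0*(2.6225 - 2.6225) = 2.6225
  grad(y) = 18.225, v = y - alpha*grad = 1.8716
  prox(v) = soft_thresh(1.8716, 0.0375) = 1.8341
Iteration 2: beta = 0.3333, y = 1.8341 + 0.3333*(1.8341 - 2.6225) = 1.5714
  grad(y) = 7.7135, v = y - alpha*grad = 1.2536
  prox(v) = soft_thresh(1.2536, 0.0375) = 1.2161
f(x_2) = 5*1.2161^2 - 8*1.2161 + 0.91*|1.2161| = -1.2278


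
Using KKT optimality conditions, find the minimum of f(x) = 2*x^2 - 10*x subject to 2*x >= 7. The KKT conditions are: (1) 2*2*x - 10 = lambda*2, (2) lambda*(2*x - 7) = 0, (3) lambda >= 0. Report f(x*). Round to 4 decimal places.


Step 1: Try lambda = 0 (constraint inactive).
x_unc = 10/(2*2) = 2.5
Check: 2*2.5 = 5.0 < 7 -- violated!
Step 2: Constraint must be active: 2*x = 7
x* = 7/2 = 3.5
lambda = (2*2*3.5 - 10)/2 = 2.0
Step 3: Compute optimal value.
f(x*) = 2*3.5^2 - 10*3.5 = -10.5


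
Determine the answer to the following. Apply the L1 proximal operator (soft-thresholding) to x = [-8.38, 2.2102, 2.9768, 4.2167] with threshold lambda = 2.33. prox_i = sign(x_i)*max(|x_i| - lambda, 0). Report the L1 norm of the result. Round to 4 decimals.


Soft-thresholding with lambda = 2.33:
prox(-8.38) = sign(-8.38)*max(|-8.38| - 2.33, 0) = -6.05
prox(2.2102) = sign(2.2102)*max(|2.2102| - 2.33, 0) = 0.0
prox(2.9768) = sign(2.9768)*max(|2.9768| - 2.33, 0) = 0.6468
prox(4.2167) = sign(4.2167)*max(|4.2167| - 2.33, 0) = 1.8867
prox(x) = [-6.05, 0.0, 0.6468, 1.8867]
||prox(x)||_1 = 6.05 + 0.0 + 0.6468 + 1.8867 = 8.5835


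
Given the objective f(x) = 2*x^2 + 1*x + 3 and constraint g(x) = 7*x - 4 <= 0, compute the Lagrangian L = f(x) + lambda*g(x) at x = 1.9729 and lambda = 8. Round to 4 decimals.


Step 1: Evaluate f(x).
f(1.9729) = 2*1.9729^2 + 1*1.9729 + 3 = 12.7576
Step 2: Evaluate g(x).
g(1.9729) = 7*1.9729 - 4 = 9.8103
Step 3: Compute Lagrangian.
L = 12.7576 + 8*9.8103 = 91.24


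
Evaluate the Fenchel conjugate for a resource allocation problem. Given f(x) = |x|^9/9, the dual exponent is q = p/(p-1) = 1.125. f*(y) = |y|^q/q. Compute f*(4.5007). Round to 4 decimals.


The conjugate exponent q satisfies 1/p + 1/q = 1.
p = 9, so q = 9/(9 - 1) = 1.125
|y|^q = 4.5007^1.125 = 5.4318
f*(4.5007) = 5.4318 / 1.125 = 4.8282


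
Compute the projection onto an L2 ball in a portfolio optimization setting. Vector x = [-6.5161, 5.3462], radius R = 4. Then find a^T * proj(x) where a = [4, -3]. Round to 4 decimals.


Step 1: Compute ||x|| (intermediates to 6 decimals).
||x|| = sqrt((-6.5161)^2 + 5.3462^2) = 8.428607
Step 2: Project.
Since ||x|| > R, scale = R/||x|| = 4/8.428607 = 0.474574, proj(x) = scale * x
proj(x) = [-3.092372, 2.537168]
Step 3: Dot product.
a^T * proj(x) = 4*(-3.092372) - 3*2.537168 = -19.981


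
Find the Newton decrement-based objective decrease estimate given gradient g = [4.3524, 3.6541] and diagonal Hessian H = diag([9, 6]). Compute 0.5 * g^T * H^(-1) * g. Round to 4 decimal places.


Step 1: H is diagonal, so H^(-1) * g = [0.4836, 0.609].
Step 2: g^T H^(-1) g = sum_i g_i^2 / H_ii
  = (4.3524)^2/9 + (3.6541)^2/6
  = 2.1048 + 2.2254 = 4.3302
Step 3: Objective decrease = 0.5 * g^T H^(-1) g = 2.1651


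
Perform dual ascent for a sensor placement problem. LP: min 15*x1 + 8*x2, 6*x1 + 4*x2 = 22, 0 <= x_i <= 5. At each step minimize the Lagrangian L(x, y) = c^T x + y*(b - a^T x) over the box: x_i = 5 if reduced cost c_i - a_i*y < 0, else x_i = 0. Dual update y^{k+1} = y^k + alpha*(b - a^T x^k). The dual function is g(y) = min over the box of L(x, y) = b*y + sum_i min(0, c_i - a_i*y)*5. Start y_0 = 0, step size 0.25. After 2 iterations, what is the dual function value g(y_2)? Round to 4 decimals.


Dual ascent for LP: min 15*x1 + 8*x2, 6*x1 + 4*x2 = 22, 0 <= x_i <= 5
Step 1: y^k = 0.0, reduced costs: (15.0, 8.0)
  x^k = (0.0, 0.0), subgradient = b - a^T x = 22.0
  y^{k+1} = 0.0 + 0.25*22.0 = 5.5
Step 2: y^k = 5.5, reduced costs: (-18.0, -14.0)
  x^k = (5.0, 5.0), subgradient = b - a^T x = -28.0
  y^{k+1} = 5.5 + 0.25*-28.0 = -1.5
Dual objective at y_2 = -1.5: reduced costs (24.0, 14.0), box minimizer x = (0.0, 0.0)
g(y_2) = b*y + (c1 - a1*y)*x1 + (c2 - a2*y)*x2 = 22*(-1.5) + 24.0*0.0 + 14.0*0.0 = -33.0 + 0.0 + 0.0 = -33.0


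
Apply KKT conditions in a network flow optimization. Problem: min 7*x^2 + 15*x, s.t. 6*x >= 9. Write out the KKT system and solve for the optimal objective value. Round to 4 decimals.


Step 1: Try lambda = 0 (constraint inactive).
x_unc = -15/(2*7) = -1.0714
Check: 6*-1.0714 = -6.4284 < 9 -- violated!
Step 2: Constraint must be active: 6*x = 9
x* = 9/6 = 1.5
lambda = (2*7*1.5 + 15)/6 = 6.0
Step 3: Compute optimal value.
f(x*) = 7*1.5^2 + 15*1.5 = 38.25


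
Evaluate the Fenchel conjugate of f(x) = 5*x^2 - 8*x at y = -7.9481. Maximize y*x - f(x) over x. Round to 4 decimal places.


f*(y) = sup_x {y*x - a*x^2 - b*x} = sup_x {(y-b)*x - a*x^2}
FOC: (y - b) - 2a*x = 0 => x* = (y - b)/(2a)
x* = (-7.9481 + 8)/(2*5) = 0.0052
f*(-7.9481) = (y-b)^2/(4a) = (-7.9481 + 8)^2/(4*5)
= 0.0027/20 = 0.0001
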